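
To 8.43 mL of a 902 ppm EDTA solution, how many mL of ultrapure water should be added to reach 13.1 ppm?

572 mL

V₂ = C₁V₁/C₂ = 902 × 8.43 / 13.1 = 580 mL.
Diluent to add = V₂ − V₁ = 580 − 8.43 = 572 mL.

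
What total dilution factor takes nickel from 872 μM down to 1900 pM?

Factor = C₀/C_target = 872 μM / 1900 pM = 4.59 × 10⁵.

4.59 × 10⁵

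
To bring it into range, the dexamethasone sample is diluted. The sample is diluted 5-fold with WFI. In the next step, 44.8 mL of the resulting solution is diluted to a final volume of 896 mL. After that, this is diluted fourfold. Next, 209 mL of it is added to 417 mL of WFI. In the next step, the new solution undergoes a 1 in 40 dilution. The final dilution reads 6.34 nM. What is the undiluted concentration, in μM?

304 μM

Overall dilution factor = 5 × 20 × 4 × 2.995 × 40 = 4.79 × 10⁴.
Original = 6.34 nM × 4.79 × 10⁴ = 3.04 × 10⁵ nM = 304 μM.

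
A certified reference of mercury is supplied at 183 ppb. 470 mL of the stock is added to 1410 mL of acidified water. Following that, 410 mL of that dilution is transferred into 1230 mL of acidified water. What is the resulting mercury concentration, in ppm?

Overall dilution factor = 4 × 4 = 16.0.
183 ppb / 16.0 = 11.4 ppb = 0.0114 ppm.

0.0114 ppm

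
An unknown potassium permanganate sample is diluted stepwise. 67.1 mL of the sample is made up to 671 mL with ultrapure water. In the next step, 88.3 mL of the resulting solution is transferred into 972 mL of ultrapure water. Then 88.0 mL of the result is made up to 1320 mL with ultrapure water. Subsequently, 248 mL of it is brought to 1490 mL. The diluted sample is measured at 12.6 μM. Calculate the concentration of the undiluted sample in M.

Overall dilution factor = 10 × 12.01 × 15 × 6.008 = 1.08 × 10⁴.
Original = 12.6 μM × 1.08 × 10⁴ = 1.36 × 10⁵ μM = 0.136 M.

0.136 M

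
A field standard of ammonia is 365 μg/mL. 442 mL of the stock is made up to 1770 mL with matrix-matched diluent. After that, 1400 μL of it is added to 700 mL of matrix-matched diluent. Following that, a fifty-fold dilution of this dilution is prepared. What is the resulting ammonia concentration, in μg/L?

Overall dilution factor = 4.005 × 501 × 50 = 1.00 × 10⁵.
365 μg/mL / 1.00 × 10⁵ = 3.64 × 10⁻³ μg/mL = 3.64 μg/L.

3.64 μg/L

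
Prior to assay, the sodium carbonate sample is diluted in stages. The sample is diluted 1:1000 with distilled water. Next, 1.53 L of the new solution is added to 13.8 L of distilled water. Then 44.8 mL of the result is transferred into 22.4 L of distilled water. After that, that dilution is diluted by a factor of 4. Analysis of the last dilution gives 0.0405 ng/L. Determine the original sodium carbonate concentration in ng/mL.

813 ng/mL

Overall dilution factor = 1000 × 10.02 × 501 × 4 = 2.01 × 10⁷.
Original = 0.0405 ng/L × 2.01 × 10⁷ = 8.13 × 10⁵ ng/L = 813 ng/mL.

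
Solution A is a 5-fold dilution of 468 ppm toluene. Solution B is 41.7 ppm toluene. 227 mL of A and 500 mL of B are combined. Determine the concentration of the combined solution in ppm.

57.9 ppm

C_A = 468 ppm / 5 = 93.6 ppm.
C_mix = (C_A·V_A + C_B·V_B)/(V_A + V_B) = (93.6×227 + 41.7×500) / 727.0 = 57.9 ppm.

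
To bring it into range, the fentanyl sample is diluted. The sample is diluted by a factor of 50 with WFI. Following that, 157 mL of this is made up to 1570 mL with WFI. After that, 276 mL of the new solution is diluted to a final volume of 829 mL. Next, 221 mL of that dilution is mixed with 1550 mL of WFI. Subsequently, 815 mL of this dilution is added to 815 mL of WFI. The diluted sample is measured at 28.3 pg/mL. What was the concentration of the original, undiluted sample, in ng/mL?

681 ng/mL

Overall dilution factor = 50 × 10 × 3.004 × 8.014 × 2 = 2.41 × 10⁴.
Original = 28.3 pg/mL × 2.41 × 10⁴ = 6.81 × 10⁵ pg/mL = 681 ng/mL.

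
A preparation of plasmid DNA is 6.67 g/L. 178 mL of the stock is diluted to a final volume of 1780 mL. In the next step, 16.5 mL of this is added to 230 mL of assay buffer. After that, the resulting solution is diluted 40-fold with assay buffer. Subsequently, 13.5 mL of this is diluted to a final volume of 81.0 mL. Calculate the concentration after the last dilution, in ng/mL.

Overall dilution factor = 10 × 14.94 × 40 × 6 = 3.59 × 10⁴.
6.67 g/L / 3.59 × 10⁴ = 1.86 × 10⁻⁴ g/L = 186 ng/mL.

186 ng/mL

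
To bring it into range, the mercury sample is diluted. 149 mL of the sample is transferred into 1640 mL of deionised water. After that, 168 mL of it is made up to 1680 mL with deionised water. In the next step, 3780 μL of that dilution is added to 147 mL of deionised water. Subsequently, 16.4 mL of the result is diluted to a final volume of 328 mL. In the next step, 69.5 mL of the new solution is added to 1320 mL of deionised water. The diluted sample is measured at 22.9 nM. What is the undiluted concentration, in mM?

43.9 mM

Overall dilution factor = 12.01 × 10 × 39.89 × 20 × 19.99 = 1.92 × 10⁶.
Original = 22.9 nM × 1.92 × 10⁶ = 4.39 × 10⁷ nM = 43.9 mM.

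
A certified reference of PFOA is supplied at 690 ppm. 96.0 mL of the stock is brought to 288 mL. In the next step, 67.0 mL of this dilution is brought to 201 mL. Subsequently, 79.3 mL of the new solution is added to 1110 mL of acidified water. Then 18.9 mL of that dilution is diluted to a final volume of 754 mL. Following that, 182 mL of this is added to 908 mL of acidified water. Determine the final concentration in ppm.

Overall dilution factor = 3 × 3 × 15.00 × 39.89 × 5.989 = 3.22 × 10⁴.
690 ppm / 3.22 × 10⁴ = 0.0214 ppm.

0.0214 ppm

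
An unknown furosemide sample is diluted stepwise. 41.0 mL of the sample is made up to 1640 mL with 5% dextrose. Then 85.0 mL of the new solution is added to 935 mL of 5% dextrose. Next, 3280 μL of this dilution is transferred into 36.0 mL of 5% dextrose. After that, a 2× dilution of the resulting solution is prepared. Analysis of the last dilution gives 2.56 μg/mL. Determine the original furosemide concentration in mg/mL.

Overall dilution factor = 40 × 12 × 11.98 × 2 = 1.15 × 10⁴.
Original = 2.56 μg/mL × 1.15 × 10⁴ = 2.94 × 10⁴ μg/mL = 29.4 mg/mL.

29.4 mg/mL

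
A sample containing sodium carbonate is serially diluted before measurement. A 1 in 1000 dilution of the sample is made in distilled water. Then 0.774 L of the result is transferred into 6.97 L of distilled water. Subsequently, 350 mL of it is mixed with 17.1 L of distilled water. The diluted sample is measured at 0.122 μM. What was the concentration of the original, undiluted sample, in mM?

60.9 mM

Overall dilution factor = 1000 × 10.01 × 49.86 = 4.99 × 10⁵.
Original = 0.122 μM × 4.99 × 10⁵ = 6.09 × 10⁴ μM = 60.9 mM.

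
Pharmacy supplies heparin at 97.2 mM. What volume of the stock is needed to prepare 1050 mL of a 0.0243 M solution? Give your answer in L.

0.262 L

0.0243 M = 24.3 mM.
V₁ = C₂V₂/C₁ = 24.3 × 1050 / 97.2 = 262 mL = 0.262 L.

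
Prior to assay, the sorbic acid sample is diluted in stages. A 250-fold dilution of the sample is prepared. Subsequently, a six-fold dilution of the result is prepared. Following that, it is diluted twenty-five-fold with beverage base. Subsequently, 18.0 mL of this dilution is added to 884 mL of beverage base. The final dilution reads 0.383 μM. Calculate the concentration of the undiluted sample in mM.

Overall dilution factor = 250 × 6 × 25 × 50.11 = 1.88 × 10⁶.
Original = 0.383 μM × 1.88 × 10⁶ = 7.20 × 10⁵ μM = 720 mM.

720 mM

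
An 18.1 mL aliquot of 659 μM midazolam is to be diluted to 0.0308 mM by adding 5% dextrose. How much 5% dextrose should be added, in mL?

369 mL

0.0308 mM = 30.8 μM.
V₂ = C₁V₁/C₂ = 659 × 18.1 / 30.8 = 387 mL.
Diluent to add = V₂ − V₁ = 387 − 18.1 = 369 mL.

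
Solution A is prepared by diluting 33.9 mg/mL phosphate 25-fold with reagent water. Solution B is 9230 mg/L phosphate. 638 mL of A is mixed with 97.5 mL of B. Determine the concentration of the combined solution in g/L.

C_A = 33.9 mg/mL / 25 = 1.36 mg/mL.
C_B = 9230 mg/L = 9.23 mg/mL.
C_mix = (C_A·V_A + C_B·V_B)/(V_A + V_B) = (1.36×638 + 9.23×97.5) / 735.5 = 2.40 mg/mL = 2.40 g/L.

2.40 g/L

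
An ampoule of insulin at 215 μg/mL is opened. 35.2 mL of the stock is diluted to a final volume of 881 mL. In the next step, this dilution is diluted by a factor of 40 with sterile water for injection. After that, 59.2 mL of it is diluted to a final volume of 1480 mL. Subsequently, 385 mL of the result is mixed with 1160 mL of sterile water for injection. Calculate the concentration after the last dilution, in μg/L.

2.14 μg/L

Overall dilution factor = 25.03 × 40 × 25 × 4.013 = 1.00 × 10⁵.
215 μg/mL / 1.00 × 10⁵ = 2.14 × 10⁻³ μg/mL = 2.14 μg/L.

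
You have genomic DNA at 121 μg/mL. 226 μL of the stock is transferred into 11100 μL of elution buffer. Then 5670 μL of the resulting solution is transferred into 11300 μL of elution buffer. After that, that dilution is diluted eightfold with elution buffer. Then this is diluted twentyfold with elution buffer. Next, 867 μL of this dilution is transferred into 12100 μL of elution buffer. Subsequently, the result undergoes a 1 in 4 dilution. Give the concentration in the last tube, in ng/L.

Overall dilution factor = 50.12 × 2.993 × 8 × 20 × 14.96 × 4 = 1.44 × 10⁶.
121 μg/mL / 1.44 × 10⁶ = 8.43 × 10⁻⁵ μg/mL = 84.3 ng/L.

84.3 ng/L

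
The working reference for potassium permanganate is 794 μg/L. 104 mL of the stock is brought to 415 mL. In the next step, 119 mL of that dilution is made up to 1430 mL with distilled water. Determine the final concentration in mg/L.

0.0166 mg/L

Overall dilution factor = 3.990 × 12.02 = 48.0.
794 μg/L / 48.0 = 16.6 μg/L = 0.0166 mg/L.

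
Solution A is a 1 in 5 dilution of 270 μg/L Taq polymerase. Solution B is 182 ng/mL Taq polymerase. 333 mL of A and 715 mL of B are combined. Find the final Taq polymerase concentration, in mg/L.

C_A = 270 μg/L / 5 = 54.0 μg/L.
C_B = 182 ng/mL = 182 μg/L.
C_mix = (C_A·V_A + C_B·V_B)/(V_A + V_B) = (54.0×333 + 182×715) / 1048 = 141 μg/L = 0.141 mg/L.

0.141 mg/L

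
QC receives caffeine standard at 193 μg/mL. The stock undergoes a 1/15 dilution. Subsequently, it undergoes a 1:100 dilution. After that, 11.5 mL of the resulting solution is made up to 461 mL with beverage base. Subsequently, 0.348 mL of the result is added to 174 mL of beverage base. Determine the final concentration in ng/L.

Overall dilution factor = 15 × 100 × 40.09 × 501 = 3.01 × 10⁷.
193 μg/mL / 3.01 × 10⁷ = 6.41 × 10⁻⁶ μg/mL = 6.41 ng/L.

6.41 ng/L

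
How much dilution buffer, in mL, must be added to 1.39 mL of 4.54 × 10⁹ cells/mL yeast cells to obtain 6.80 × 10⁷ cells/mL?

91.4 mL

V₂ = C₁V₁/C₂ = 4.54 × 10⁹ × 1.39 / 6.80 × 10⁷ = 92.8 mL.
Diluent to add = V₂ − V₁ = 92.8 − 1.39 = 91.4 mL.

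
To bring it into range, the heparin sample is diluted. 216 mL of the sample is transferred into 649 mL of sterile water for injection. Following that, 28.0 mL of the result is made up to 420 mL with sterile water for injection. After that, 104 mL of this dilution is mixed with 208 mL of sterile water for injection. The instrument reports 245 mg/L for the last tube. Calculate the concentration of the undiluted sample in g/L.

44.2 g/L

Overall dilution factor = 4.005 × 15 × 3 = 180.
Original = 245 mg/L × 180 = 4.42 × 10⁴ mg/L = 44.2 g/L.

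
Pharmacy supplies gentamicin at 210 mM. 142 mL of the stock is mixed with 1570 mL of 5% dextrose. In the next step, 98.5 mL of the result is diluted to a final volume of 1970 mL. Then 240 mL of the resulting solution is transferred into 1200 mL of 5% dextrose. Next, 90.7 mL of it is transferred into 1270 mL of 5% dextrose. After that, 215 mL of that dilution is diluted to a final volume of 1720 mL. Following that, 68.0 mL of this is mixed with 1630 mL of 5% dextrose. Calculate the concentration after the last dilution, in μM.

0.0484 μM

Overall dilution factor = 12.06 × 20 × 6 × 15.00 × 8 × 24.97 = 4.34 × 10⁶.
210 mM / 4.34 × 10⁶ = 4.84 × 10⁻⁵ mM = 0.0484 μM.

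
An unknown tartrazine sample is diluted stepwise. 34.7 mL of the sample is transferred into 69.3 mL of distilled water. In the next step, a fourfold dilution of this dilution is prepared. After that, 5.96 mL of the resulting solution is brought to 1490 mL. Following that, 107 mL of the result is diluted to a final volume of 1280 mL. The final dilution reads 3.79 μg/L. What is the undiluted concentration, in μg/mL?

136 μg/mL

Overall dilution factor = 2.997 × 4 × 250 × 11.96 = 3.59 × 10⁴.
Original = 3.79 μg/L × 3.59 × 10⁴ = 1.36 × 10⁵ μg/L = 136 μg/mL.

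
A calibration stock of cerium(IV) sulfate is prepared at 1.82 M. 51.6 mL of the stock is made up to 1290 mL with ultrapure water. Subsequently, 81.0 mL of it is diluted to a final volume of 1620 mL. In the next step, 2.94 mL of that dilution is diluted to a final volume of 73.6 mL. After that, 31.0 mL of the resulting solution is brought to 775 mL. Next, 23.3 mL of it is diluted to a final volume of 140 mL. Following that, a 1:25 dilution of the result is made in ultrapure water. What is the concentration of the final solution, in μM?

0.0387 μM

Overall dilution factor = 25 × 20 × 25.03 × 25 × 6.009 × 25 = 4.70 × 10⁷.
1.82 M / 4.70 × 10⁷ = 3.87 × 10⁻⁸ M = 0.0387 μM.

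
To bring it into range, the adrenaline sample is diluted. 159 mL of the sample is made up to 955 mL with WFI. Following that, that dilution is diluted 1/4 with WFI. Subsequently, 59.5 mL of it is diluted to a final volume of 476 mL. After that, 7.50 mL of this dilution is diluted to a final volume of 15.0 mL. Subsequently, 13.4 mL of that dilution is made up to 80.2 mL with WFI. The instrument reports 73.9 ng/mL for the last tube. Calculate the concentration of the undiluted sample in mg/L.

170 mg/L

Overall dilution factor = 6.006 × 4 × 8 × 2 × 5.985 = 2301.
Original = 73.9 ng/mL × 2301 = 1.70 × 10⁵ ng/mL = 170 mg/L.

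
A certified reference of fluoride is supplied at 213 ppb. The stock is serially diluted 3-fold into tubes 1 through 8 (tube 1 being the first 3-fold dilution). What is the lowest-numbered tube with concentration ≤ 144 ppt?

tube 7

Tube n has concentration 213 ppb / 3ⁿ.
Need 3ⁿ ≥ 213 ppb / 144 ppt = 1479, so n ≥ 6.64.
First such tube: n = 7.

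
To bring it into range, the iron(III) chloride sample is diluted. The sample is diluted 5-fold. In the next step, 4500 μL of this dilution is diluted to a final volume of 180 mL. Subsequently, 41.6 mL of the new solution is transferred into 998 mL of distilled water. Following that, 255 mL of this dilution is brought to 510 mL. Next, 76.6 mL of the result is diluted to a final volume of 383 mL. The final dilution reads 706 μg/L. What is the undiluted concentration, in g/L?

Overall dilution factor = 5 × 40 × 24.99 × 2 × 5 = 5.00 × 10⁴.
Original = 706 μg/L × 5.00 × 10⁴ = 3.53 × 10⁷ μg/L = 35.3 g/L.

35.3 g/L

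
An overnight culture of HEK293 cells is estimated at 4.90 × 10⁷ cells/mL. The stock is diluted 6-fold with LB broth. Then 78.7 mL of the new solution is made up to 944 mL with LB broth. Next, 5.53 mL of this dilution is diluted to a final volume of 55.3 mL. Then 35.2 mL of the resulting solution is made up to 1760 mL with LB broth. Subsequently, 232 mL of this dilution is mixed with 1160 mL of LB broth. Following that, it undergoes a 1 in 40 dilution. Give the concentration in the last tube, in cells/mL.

5.67 cells/mL

Overall dilution factor = 6 × 11.99 × 10 × 50 × 6 × 40 = 8.64 × 10⁶.
4.90 × 10⁷ cells/mL / 8.64 × 10⁶ = 5.67 cells/mL.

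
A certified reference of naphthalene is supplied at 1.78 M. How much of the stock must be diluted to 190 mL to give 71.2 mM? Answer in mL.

71.2 mM = 0.0712 M.
V₁ = C₂V₂/C₁ = 0.0712 × 190 / 1.78 = 7.60 mL.

7.60 mL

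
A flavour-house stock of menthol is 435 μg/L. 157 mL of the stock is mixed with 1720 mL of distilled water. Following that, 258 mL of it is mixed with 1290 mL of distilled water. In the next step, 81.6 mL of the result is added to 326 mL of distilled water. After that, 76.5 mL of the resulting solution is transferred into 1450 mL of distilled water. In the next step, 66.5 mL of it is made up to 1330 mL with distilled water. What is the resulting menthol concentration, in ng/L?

Overall dilution factor = 11.96 × 6 × 4.995 × 19.95 × 20 = 1.43 × 10⁵.
435 μg/L / 1.43 × 10⁵ = 3.04 × 10⁻³ μg/L = 3.04 ng/L.

3.04 ng/L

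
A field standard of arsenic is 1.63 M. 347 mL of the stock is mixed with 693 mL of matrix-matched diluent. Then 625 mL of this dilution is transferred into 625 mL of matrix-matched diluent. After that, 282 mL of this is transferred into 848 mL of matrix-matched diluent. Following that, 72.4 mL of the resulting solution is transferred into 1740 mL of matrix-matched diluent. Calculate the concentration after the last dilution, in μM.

2710 μM

Overall dilution factor = 2.997 × 2 × 4.007 × 25.03 = 601.
1.63 M / 601 = 2.71 × 10⁻³ M = 2710 μM.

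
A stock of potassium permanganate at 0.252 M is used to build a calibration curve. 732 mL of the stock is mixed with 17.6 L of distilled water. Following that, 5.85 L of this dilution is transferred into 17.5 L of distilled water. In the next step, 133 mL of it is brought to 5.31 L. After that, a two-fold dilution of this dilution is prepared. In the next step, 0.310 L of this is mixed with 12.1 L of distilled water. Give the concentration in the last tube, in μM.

Overall dilution factor = 25.04 × 3.991 × 39.92 × 2 × 40.03 = 3.20 × 10⁵.
0.252 M / 3.20 × 10⁵ = 7.89 × 10⁻⁷ M = 0.789 μM.

0.789 μM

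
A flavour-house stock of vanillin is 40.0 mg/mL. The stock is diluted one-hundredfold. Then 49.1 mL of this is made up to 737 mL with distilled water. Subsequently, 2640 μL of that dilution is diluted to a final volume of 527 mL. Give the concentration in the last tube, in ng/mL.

Overall dilution factor = 100 × 15.01 × 199.6 = 3.00 × 10⁵.
40.0 mg/mL / 3.00 × 10⁵ = 1.33 × 10⁻⁴ mg/mL = 133 ng/mL.

133 ng/mL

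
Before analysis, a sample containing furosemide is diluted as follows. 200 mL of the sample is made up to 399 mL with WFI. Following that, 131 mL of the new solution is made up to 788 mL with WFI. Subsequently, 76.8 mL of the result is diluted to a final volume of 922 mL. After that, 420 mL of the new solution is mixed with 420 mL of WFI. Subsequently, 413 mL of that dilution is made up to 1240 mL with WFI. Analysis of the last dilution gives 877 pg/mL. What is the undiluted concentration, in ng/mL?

Overall dilution factor = 1.995 × 6.015 × 12.01 × 2 × 3.002 = 865.
Original = 877 pg/mL × 865 = 7.59 × 10⁵ pg/mL = 759 ng/mL.

759 ng/mL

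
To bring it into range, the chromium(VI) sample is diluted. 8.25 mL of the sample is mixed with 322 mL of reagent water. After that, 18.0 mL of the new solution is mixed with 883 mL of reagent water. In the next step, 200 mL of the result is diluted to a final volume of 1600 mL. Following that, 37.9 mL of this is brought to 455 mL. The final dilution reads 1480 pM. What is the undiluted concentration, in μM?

285 μM

Overall dilution factor = 40.03 × 50.06 × 8 × 12.01 = 1.92 × 10⁵.
Original = 1480 pM × 1.92 × 10⁵ = 2.85 × 10⁸ pM = 285 μM.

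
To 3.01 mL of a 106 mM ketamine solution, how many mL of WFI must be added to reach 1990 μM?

1990 μM = 1.99 mM.
V₂ = C₁V₁/C₂ = 106 × 3.01 / 1.99 = 160 mL.
Diluent to add = V₂ − V₁ = 160 − 3.01 = 157 mL.

157 mL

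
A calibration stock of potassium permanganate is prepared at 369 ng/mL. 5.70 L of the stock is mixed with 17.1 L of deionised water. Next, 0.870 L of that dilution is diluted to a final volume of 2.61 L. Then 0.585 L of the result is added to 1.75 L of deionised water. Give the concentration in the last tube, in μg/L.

Overall dilution factor = 4 × 3 × 3.991 = 47.9.
369 ng/mL / 47.9 = 7.70 ng/mL = 7.70 μg/L.

7.70 μg/L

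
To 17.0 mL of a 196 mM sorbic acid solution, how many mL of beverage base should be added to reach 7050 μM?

456 mL

7050 μM = 7.05 mM.
V₂ = C₁V₁/C₂ = 196 × 17.0 / 7.05 = 473 mL.
Diluent to add = V₂ − V₁ = 473 − 17.0 = 456 mL.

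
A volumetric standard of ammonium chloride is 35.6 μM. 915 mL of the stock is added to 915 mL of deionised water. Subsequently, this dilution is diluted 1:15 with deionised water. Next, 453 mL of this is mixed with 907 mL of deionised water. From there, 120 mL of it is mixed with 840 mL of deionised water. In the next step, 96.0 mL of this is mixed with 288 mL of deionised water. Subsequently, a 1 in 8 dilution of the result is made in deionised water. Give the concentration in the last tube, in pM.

Overall dilution factor = 2 × 15 × 3.002 × 8 × 4 × 8 = 2.31 × 10⁴.
35.6 μM / 2.31 × 10⁴ = 1.54 × 10⁻³ μM = 1540 pM.

1540 pM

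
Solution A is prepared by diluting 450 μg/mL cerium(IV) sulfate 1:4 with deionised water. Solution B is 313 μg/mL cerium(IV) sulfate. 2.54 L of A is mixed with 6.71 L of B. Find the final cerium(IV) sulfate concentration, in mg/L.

258 mg/L

C_A = 450 μg/mL / 4 = 112 μg/mL.
C_mix = (C_A·V_A + C_B·V_B)/(V_A + V_B) = (112×2.54 + 313×6.71) / 9.250 = 258 μg/mL = 258 mg/L.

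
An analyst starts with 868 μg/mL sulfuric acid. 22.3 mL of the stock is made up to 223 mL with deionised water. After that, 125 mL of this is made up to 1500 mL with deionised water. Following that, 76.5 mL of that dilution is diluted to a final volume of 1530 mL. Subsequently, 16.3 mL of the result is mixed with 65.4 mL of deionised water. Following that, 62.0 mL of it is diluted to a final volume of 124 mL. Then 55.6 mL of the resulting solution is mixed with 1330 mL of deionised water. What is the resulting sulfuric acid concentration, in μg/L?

1.45 μg/L

Overall dilution factor = 10 × 12 × 20 × 5.012 × 2 × 24.92 = 6.00 × 10⁵.
868 μg/mL / 6.00 × 10⁵ = 1.45 × 10⁻³ μg/mL = 1.45 μg/L.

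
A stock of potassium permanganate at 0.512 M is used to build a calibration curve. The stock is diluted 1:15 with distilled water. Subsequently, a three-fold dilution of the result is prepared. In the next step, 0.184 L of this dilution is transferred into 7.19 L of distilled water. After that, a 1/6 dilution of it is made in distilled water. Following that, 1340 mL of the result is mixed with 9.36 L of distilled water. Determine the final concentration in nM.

Overall dilution factor = 15 × 3 × 40.08 × 6 × 7.985 = 8.64 × 10⁴.
0.512 M / 8.64 × 10⁴ = 5.93 × 10⁻⁶ M = 5930 nM.

5930 nM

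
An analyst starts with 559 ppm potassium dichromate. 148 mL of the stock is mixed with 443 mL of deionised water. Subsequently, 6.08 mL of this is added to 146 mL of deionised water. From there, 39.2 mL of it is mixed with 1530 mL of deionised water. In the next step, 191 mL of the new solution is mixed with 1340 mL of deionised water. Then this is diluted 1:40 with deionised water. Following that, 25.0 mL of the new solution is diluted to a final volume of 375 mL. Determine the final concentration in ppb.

0.0291 ppb

Overall dilution factor = 3.993 × 25.01 × 40.03 × 8.016 × 40 × 15 = 1.92 × 10⁷.
559 ppm / 1.92 × 10⁷ = 2.91 × 10⁻⁵ ppm = 0.0291 ppb.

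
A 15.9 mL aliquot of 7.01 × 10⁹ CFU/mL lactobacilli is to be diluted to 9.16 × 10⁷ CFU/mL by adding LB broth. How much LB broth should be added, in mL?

V₂ = C₁V₁/C₂ = 7.01 × 10⁹ × 15.9 / 9.16 × 10⁷ = 1217 mL.
Diluent to add = V₂ − V₁ = 1217 − 15.9 = 1200 mL.

1200 mL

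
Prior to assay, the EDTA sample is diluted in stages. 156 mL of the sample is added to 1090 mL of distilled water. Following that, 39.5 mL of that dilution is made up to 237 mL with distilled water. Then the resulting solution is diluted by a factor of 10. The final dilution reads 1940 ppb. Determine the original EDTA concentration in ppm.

930 ppm

Overall dilution factor = 7.987 × 6 × 10 = 479.
Original = 1940 ppb × 479 = 9.30 × 10⁵ ppb = 930 ppm.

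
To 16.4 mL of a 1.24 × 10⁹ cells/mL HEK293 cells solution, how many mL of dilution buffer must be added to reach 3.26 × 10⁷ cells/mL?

607 mL

V₂ = C₁V₁/C₂ = 1.24 × 10⁹ × 16.4 / 3.26 × 10⁷ = 624 mL.
Diluent to add = V₂ − V₁ = 624 − 16.4 = 607 mL.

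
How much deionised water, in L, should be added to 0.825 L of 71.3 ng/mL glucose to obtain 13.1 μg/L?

13.1 μg/L = 13.1 ng/mL.
V₂ = C₁V₁/C₂ = 71.3 × 0.825 / 13.1 = 4.49 L.
Diluent to add = V₂ − V₁ = 4.49 − 0.825 = 3.67 L.

3.67 L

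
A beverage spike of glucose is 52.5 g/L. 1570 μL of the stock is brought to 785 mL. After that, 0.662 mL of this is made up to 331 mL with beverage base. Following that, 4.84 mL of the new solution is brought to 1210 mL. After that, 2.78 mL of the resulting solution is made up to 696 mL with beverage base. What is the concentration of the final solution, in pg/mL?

3.36 pg/mL

Overall dilution factor = 500 × 500 × 250 × 250.4 = 1.56 × 10¹⁰.
52.5 g/L / 1.56 × 10¹⁰ = 3.36 × 10⁻⁹ g/L = 3.36 pg/mL.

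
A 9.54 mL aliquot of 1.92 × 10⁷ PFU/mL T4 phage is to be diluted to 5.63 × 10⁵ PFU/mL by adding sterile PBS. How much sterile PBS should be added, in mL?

V₂ = C₁V₁/C₂ = 1.92 × 10⁷ × 9.54 / 5.63 × 10⁵ = 325 mL.
Diluent to add = V₂ − V₁ = 325 − 9.54 = 316 mL.

316 mL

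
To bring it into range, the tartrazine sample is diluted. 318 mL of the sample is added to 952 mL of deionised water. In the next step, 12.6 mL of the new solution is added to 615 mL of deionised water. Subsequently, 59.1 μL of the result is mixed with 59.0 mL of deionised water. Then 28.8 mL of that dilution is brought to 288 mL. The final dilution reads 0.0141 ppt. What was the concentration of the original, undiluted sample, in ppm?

0.0280 ppm

Overall dilution factor = 3.994 × 49.81 × 999.3 × 10 = 1.99 × 10⁶.
Original = 0.0141 ppt × 1.99 × 10⁶ = 2.80 × 10⁴ ppt = 0.0280 ppm.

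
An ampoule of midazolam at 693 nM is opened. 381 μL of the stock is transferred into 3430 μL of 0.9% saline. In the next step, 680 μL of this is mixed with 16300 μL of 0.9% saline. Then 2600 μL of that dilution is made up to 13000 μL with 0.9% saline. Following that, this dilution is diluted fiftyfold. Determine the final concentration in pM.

11.1 pM

Overall dilution factor = 10.00 × 24.97 × 5 × 50 = 6.24 × 10⁴.
693 nM / 6.24 × 10⁴ = 0.0111 nM = 11.1 pM.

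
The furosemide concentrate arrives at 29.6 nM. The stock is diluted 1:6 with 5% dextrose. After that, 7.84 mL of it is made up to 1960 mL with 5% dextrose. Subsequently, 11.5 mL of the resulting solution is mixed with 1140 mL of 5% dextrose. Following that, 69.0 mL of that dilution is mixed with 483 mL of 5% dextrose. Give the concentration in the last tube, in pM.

0.0246 pM

Overall dilution factor = 6 × 250 × 100.1 × 8 = 1.20 × 10⁶.
29.6 nM / 1.20 × 10⁶ = 2.46 × 10⁻⁵ nM = 0.0246 pM.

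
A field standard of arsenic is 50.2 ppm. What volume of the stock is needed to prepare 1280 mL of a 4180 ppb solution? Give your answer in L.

4180 ppb = 4.18 ppm.
V₁ = C₂V₂/C₁ = 4.18 × 1280 / 50.2 = 107 mL = 0.107 L.

0.107 L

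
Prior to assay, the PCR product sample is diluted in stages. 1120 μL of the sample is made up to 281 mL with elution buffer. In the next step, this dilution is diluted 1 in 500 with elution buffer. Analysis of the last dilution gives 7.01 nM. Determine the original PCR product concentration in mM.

Overall dilution factor = 250.9 × 500 = 1.25 × 10⁵.
Original = 7.01 nM × 1.25 × 10⁵ = 8.79 × 10⁵ nM = 0.879 mM.

0.879 mM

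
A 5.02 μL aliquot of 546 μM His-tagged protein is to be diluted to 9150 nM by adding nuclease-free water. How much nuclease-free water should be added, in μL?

295 μL

9150 nM = 9.15 μM.
V₂ = C₁V₁/C₂ = 546 × 5.02 / 9.15 = 300 μL.
Diluent to add = V₂ − V₁ = 300 − 5.02 = 295 μL.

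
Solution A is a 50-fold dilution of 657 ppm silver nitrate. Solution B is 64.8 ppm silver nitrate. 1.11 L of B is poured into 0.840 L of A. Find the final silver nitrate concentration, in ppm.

42.5 ppm

C_A = 657 ppm / 50 = 13.1 ppm.
C_mix = (C_A·V_A + C_B·V_B)/(V_A + V_B) = (13.1×0.840 + 64.8×1.11) / 1.950 = 42.5 ppm.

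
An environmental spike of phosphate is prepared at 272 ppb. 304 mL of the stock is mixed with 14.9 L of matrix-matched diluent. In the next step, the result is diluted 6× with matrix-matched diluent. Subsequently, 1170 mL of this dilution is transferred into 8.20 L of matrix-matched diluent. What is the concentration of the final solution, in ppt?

Overall dilution factor = 50.01 × 6 × 8.009 = 2403.
272 ppb / 2403 = 0.113 ppb = 113 ppt.

113 ppt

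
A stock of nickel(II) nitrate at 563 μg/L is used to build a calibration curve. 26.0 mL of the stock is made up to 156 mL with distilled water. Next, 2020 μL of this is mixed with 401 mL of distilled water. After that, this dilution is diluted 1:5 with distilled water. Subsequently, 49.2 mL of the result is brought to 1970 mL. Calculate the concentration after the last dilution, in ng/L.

2.35 ng/L

Overall dilution factor = 6 × 199.5 × 5 × 40.04 = 2.40 × 10⁵.
563 μg/L / 2.40 × 10⁵ = 2.35 × 10⁻³ μg/L = 2.35 ng/L.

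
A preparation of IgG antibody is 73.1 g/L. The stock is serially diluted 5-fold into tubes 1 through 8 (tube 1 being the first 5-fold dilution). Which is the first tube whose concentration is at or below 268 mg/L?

tube 4

Tube n has concentration 73.1 g/L / 5ⁿ.
Need 5ⁿ ≥ 73.1 g/L / 268 mg/L = 273, so n ≥ 3.48.
First such tube: n = 4.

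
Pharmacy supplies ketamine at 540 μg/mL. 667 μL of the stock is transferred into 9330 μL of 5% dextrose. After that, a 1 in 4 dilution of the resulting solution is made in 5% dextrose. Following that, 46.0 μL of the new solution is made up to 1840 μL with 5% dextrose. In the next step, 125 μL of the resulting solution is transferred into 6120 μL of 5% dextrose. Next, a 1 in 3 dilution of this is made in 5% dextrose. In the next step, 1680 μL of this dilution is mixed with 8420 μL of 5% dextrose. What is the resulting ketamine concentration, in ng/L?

250 ng/L

Overall dilution factor = 14.99 × 4 × 40 × 49.96 × 3 × 6.012 = 2.16 × 10⁶.
540 μg/mL / 2.16 × 10⁶ = 2.50 × 10⁻⁴ μg/mL = 250 ng/L.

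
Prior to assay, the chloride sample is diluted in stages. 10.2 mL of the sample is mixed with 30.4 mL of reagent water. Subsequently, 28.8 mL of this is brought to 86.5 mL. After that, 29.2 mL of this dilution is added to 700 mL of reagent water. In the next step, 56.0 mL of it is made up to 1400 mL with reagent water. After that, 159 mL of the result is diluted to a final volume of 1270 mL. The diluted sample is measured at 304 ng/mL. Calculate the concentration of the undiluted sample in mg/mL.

18.1 mg/mL

Overall dilution factor = 3.980 × 3.003 × 24.97 × 25 × 7.987 = 5.96 × 10⁴.
Original = 304 ng/mL × 5.96 × 10⁴ = 1.81 × 10⁷ ng/mL = 18.1 mg/mL.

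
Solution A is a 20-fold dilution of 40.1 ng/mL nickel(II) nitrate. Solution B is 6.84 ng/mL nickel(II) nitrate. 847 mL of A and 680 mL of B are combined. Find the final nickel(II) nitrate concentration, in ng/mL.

4.16 ng/mL

C_A = 40.1 ng/mL / 20 = 2.00 ng/mL.
C_mix = (C_A·V_A + C_B·V_B)/(V_A + V_B) = (2.00×847 + 6.84×680) / 1527 = 4.16 ng/mL.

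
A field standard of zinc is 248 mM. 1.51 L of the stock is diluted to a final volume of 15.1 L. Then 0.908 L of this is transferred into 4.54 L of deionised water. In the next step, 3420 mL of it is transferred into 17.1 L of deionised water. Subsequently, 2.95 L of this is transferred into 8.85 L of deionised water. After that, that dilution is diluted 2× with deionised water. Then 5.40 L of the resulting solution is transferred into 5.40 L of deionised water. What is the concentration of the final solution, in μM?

Overall dilution factor = 10 × 6 × 6 × 4 × 2 × 2 = 5760.
248 mM / 5760 = 0.0431 mM = 43.1 μM.

43.1 μM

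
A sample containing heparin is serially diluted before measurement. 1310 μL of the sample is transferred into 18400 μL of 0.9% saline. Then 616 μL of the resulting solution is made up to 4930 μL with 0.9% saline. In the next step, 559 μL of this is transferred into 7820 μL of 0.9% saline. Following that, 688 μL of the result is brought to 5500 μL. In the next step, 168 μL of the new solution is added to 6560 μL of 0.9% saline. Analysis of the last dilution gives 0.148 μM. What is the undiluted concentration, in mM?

Overall dilution factor = 15.05 × 8.003 × 14.99 × 7.994 × 40.05 = 5.78 × 10⁵.
Original = 0.148 μM × 5.78 × 10⁵ = 8.55 × 10⁴ μM = 85.5 mM.

85.5 mM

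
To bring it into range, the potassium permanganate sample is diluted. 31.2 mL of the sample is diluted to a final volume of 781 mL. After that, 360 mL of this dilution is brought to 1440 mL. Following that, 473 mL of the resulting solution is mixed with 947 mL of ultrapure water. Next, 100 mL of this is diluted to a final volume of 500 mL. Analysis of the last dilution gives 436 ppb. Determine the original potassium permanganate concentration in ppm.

655 ppm

Overall dilution factor = 25.03 × 4 × 3.002 × 5 = 1503.
Original = 436 ppb × 1503 = 6.55 × 10⁵ ppb = 655 ppm.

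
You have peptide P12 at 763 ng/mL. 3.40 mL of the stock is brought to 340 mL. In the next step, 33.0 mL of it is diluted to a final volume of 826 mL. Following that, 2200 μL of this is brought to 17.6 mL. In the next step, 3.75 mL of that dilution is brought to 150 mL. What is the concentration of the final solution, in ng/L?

0.953 ng/L

Overall dilution factor = 100 × 25.03 × 8 × 40 = 8.01 × 10⁵.
763 ng/mL / 8.01 × 10⁵ = 9.53 × 10⁻⁴ ng/mL = 0.953 ng/L.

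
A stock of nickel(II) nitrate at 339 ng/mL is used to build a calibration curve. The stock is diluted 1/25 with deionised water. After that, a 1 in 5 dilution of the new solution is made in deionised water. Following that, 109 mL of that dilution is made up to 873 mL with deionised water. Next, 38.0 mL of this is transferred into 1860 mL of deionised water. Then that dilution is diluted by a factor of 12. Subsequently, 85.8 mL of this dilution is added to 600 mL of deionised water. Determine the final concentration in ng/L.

Overall dilution factor = 25 × 5 × 8.009 × 49.95 × 12 × 7.993 = 4.80 × 10⁶.
339 ng/mL / 4.80 × 10⁶ = 7.07 × 10⁻⁵ ng/mL = 0.0707 ng/L.

0.0707 ng/L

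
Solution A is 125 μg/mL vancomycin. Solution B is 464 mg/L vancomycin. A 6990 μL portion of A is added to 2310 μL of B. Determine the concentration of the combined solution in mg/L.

C_B = 464 mg/L = 464 μg/mL.
C_mix = (C_A·V_A + C_B·V_B)/(V_A + V_B) = (125×6990 + 464×2310) / 9300 = 209 μg/mL = 209 mg/L.

209 mg/L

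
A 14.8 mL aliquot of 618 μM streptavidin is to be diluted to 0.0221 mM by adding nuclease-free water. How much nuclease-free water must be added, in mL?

0.0221 mM = 22.1 μM.
V₂ = C₁V₁/C₂ = 618 × 14.8 / 22.1 = 414 mL.
Diluent to add = V₂ − V₁ = 414 − 14.8 = 399 mL.

399 mL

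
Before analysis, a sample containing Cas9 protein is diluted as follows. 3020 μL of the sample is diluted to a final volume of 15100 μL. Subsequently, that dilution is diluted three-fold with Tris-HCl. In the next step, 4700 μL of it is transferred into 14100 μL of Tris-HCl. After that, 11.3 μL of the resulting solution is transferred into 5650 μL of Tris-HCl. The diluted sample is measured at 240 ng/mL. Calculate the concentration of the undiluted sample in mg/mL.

7.21 mg/mL

Overall dilution factor = 5 × 3 × 4 × 501 = 3.01 × 10⁴.
Original = 240 ng/mL × 3.01 × 10⁴ = 7.21 × 10⁶ ng/mL = 7.21 mg/mL.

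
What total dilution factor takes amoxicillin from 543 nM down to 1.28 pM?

4.24 × 10⁵

Factor = C₀/C_target = 543 nM / 1.28 pM = 4.24 × 10⁵.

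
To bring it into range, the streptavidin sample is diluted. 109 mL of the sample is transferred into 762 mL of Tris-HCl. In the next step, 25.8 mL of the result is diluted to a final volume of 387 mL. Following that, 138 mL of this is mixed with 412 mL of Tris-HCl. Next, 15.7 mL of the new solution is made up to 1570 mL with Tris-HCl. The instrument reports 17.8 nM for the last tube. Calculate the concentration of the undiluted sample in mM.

0.850 mM

Overall dilution factor = 7.991 × 15 × 3.986 × 100 = 4.78 × 10⁴.
Original = 17.8 nM × 4.78 × 10⁴ = 8.50 × 10⁵ nM = 0.850 mM.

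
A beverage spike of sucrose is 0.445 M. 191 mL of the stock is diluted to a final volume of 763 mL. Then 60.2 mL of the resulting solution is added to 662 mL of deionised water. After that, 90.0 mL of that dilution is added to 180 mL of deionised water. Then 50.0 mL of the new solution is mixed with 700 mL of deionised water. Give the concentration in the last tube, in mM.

0.206 mM

Overall dilution factor = 3.995 × 12.00 × 3 × 15 = 2157.
0.445 M / 2157 = 2.06 × 10⁻⁴ M = 0.206 mM.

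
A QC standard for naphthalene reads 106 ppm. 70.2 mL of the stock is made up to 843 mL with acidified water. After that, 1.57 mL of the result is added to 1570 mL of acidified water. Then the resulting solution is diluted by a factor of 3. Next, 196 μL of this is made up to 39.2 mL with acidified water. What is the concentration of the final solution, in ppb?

Overall dilution factor = 12.01 × 1001 × 3 × 200 = 7.21 × 10⁶.
106 ppm / 7.21 × 10⁶ = 1.47 × 10⁻⁵ ppm = 0.0147 ppb.

0.0147 ppb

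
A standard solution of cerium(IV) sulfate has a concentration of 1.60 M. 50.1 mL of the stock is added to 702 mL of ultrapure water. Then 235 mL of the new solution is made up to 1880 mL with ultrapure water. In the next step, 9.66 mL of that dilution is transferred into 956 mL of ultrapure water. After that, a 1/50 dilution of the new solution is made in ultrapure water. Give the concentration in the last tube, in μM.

Overall dilution factor = 15.01 × 8 × 99.96 × 50 = 6.00 × 10⁵.
1.60 M / 6.00 × 10⁵ = 2.67 × 10⁻⁶ M = 2.67 μM.

2.67 μM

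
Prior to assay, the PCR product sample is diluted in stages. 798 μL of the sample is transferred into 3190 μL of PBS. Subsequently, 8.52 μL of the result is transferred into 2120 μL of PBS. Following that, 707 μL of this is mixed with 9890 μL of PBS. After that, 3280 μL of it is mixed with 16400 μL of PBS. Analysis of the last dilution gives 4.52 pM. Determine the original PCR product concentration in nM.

508 nM

Overall dilution factor = 4.997 × 249.8 × 14.99 × 6 = 1.12 × 10⁵.
Original = 4.52 pM × 1.12 × 10⁵ = 5.08 × 10⁵ pM = 508 nM.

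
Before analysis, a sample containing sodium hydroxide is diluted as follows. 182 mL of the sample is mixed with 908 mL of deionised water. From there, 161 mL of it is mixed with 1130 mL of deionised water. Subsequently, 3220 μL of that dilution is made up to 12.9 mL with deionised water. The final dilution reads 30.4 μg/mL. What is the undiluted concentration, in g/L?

Overall dilution factor = 5.989 × 8.019 × 4.006 = 192.
Original = 30.4 μg/mL × 192 = 5849 μg/mL = 5.85 g/L.

5.85 g/L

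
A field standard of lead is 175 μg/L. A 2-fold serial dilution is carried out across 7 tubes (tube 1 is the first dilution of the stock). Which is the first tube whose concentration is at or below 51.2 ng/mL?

Tube n has concentration 175 μg/L / 2ⁿ.
Need 2ⁿ ≥ 175 μg/L / 51.2 ng/mL = 3.42, so n ≥ 1.77.
First such tube: n = 2.

tube 2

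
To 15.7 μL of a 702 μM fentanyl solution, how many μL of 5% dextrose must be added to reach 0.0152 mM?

709 μL

0.0152 mM = 15.2 μM.
V₂ = C₁V₁/C₂ = 702 × 15.7 / 15.2 = 725 μL.
Diluent to add = V₂ − V₁ = 725 − 15.7 = 709 μL.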